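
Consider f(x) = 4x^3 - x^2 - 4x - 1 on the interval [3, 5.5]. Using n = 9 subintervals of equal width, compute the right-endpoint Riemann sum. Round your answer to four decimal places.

Δx = (5.5 − 3)/9 = 5/18.
Right endpoints: 59/18, 32/9, 23/6, 37/9, 79/18, 14/3, 89/18, 47/9, 5.5.
f(59/18) = 338281/2916, f(32/9) = 110759/729, f(23/6) = 20983/108, f(37/9) = 177574/729, f(79/18) = 875801/2916, f(14/3) = 9857/27, f(89/18) = 1278061/2916, f(47/9) = 379454/729, f(5.5) = 612.25.
Sum = Δx · [f(59/18) + f(32/9) + f(23/6) + ...].
Sum ≈ 817.3020.

817.3020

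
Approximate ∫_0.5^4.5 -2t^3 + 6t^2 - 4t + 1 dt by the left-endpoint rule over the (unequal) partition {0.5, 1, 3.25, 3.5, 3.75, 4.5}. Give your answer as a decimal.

Subinterval widths: 0.5, 2.25, 0.25, 0.25, 0.75.
Left endpoints: 0.5, 1, 3.25, 3.5, 3.75.
f(0.5) = 0.25, f(1) = 1, f(3.25) = -17.28125, f(3.5) = -25.25, f(3.75) = -35.09375.
Sum = Σ Δt_i · f(t_i).
Sum = -34.578125.

-34.578125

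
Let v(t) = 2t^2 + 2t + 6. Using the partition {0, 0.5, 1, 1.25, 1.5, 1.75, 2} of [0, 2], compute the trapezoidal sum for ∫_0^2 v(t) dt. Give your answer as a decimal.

Subinterval widths: 0.5, 0.5, 0.25, 0.25, 0.25, 0.25.
v(0) = 6, v(0.5) = 7.5, v(1) = 10, v(1.25) = 11.625, v(1.5) = 13.5, v(1.75) = 15.625, v(2) = 18.
On each subinterval the trapezoid contributes (Δt_i/2)·[v(t_{i-1}) + v(t_i)].
Sum = 21.4375.

21.4375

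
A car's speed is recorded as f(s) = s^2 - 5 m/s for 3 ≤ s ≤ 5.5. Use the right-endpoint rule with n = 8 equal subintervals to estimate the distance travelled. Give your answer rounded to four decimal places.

Δs = (5.5 − 3)/8 = 0.3125.
Right endpoints: 3.3125, 3.625, 3.9375, 4.25, 4.5625, 4.875, 5.1875, 5.5.
f(3.3125) = 5.97265625, f(3.625) = 8.140625, f(3.9375) = 10.50390625, f(4.25) = 13.0625, f(4.5625) = 15.81640625, f(4.875) = 18.765625, f(5.1875) = 21.91015625, f(5.5) = 25.25.
Sum = Δs · [f(3.3125) + f(3.625) + f(3.9375) + ...].
Sum ≈ 37.3193.

37.3193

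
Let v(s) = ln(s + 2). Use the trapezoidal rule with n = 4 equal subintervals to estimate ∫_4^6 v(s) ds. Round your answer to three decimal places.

3.884

Δs = (6 − 4)/4 = 0.5.
v(4) ≈ 1.792, v(4.5) ≈ 1.872, v(5) ≈ 1.946, v(5.5) ≈ 2.015, v(6) ≈ 2.079.
T_4 = (Δs/2)·[v(s_0) + 2v(s_1) + 2v(s_2) + 2v(s_3) + v(s_4)].
Sum ≈ 3.884.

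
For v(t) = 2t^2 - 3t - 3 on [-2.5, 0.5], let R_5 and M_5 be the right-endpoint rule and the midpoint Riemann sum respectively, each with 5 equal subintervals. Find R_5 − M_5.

-5.76

R_5 = 4.56.
M_5 = 10.32.
R_5 − M_5 = -5.76.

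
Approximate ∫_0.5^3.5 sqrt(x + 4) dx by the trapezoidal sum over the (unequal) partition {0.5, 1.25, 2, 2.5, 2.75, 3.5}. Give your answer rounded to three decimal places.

Subinterval widths: 0.75, 0.75, 0.5, 0.25, 0.75.
f(0.5) ≈ 2.121, f(1.25) ≈ 2.291, f(2) ≈ 2.449, f(2.5) ≈ 2.550, f(2.75) ≈ 2.598, f(3.5) ≈ 2.739.
On each subinterval the trapezoid contributes (Δx_i/2)·[f(x_{i-1}) + f(x_i)].
Sum ≈ 7.327.

7.327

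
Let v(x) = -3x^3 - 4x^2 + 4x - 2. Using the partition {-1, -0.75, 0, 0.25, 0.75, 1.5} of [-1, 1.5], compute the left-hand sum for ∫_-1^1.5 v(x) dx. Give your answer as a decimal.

Subinterval widths: 0.25, 0.75, 0.25, 0.5, 0.75.
Left endpoints: -1, -0.75, 0, 0.25, 0.75.
v(-1) = -7, v(-0.75) = -5.984375, v(0) = -2, v(0.25) = -1.296875, v(0.75) = -2.515625.
Sum = Σ Δx_i · v(x_i).
Sum = -9.2734375.

-9.2734375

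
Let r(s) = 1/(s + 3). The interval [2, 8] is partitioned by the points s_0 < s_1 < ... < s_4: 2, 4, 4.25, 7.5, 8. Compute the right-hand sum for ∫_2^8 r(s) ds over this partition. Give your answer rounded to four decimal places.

Subinterval widths: 2, 0.25, 3.25, 0.5.
Right endpoints: 4, 4.25, 7.5, 8.
r(4) = 1/7, r(4.25) = 4/29, r(7.5) = 2/21, r(8) = 1/11.
Sum = Σ Δs_i · r(s_i).
Sum ≈ 0.6752.

0.6752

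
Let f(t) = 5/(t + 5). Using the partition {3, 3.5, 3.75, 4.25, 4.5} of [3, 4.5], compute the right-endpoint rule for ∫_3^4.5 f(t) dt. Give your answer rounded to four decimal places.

0.8388

Subinterval widths: 0.5, 0.25, 0.5, 0.25.
Right endpoints: 3.5, 3.75, 4.25, 4.5.
f(3.5) = 10/17, f(3.75) = 4/7, f(4.25) = 20/37, f(4.5) = 10/19.
Sum = Σ Δt_i · f(t_i).
Sum ≈ 0.8388.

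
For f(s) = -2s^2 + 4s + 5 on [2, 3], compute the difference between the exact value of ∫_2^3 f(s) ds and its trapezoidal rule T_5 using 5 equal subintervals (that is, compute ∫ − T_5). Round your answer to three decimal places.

Exact integral: ∫_2^3 f(s) ds ≈ 2.33333.
T_5 = 2.32.
Error ≈ 2.33333 − 2.32 ≈ 0.013.

0.013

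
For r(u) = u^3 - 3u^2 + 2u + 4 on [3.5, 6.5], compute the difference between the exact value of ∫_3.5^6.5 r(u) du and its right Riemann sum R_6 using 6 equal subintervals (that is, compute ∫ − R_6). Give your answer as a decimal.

-38.4375

Exact integral: ∫_3.5^6.5 r(u) du = 219.
R_6 = 257.4375.
Error = 219 − 257.4375 = -38.4375.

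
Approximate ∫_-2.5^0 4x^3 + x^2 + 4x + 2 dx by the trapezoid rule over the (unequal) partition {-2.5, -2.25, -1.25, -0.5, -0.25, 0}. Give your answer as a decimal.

-45.4375

Subinterval widths: 0.25, 1, 0.75, 0.25, 0.25.
f(-2.5) = -64.25, f(-2.25) = -47.5, f(-1.25) = -9.25, f(-0.5) = -0.25, f(-0.25) = 1, f(0) = 2.
On each subinterval the trapezoid contributes (Δx_i/2)·[f(x_{i-1}) + f(x_i)].
Sum = -45.4375.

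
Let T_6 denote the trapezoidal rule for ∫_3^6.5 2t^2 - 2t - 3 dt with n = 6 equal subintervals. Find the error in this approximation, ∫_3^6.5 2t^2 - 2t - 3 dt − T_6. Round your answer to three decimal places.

-0.397

Exact integral: ∫_3^6.5 f(t) dt ≈ 121.33333.
T_6 ≈ 121.73032.
Error ≈ 121.33333 − 121.73032 ≈ -0.397.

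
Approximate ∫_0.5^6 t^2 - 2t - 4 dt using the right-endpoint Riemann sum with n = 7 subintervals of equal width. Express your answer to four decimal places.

Δt = (6 − 0.5)/7 = 11/14.
Right endpoints: 9/7, 29/14, 20/7, 51/14, 31/7, 73/14, 6.
f(9/7) = -241/49, f(29/14) = -755/196, f(20/7) = -76/49, f(51/14) = 389/196, f(31/7) = 331/49, f(73/14) = 2501/196, f(6) = 20.
Sum = Δt · [f(9/7) + f(29/14) + f(20/7) + ...].
Sum ≈ 24.4974.

24.4974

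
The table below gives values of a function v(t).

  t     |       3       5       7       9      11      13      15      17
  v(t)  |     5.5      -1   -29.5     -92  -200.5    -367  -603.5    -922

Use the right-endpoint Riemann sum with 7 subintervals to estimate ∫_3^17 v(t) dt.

-4431

Δt = 2.
Sum = 2·[(-1) + (-29.5) + (-92) + (-200.5) + (-367) + (-603.5) + (-922)] = -4431.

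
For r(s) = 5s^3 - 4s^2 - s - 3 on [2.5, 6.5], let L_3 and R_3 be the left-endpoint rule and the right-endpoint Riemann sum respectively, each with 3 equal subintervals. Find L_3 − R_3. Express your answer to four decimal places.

-1529.3333

L_3 ≈ 1117.759259.
R_3 ≈ 2647.092593.
L_3 − R_3 ≈ -1529.3333.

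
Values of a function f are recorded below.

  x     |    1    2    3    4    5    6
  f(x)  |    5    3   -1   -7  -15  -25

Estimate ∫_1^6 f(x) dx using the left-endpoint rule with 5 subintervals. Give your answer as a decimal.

Δx = 1.
Sum = 1·[5 + 3 + (-1) + (-7) + (-15)] = -15.

-15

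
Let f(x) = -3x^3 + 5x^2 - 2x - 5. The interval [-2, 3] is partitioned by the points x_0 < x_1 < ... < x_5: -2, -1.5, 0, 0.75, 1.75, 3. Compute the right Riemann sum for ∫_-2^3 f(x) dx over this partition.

-69.54296875

Subinterval widths: 0.5, 1.5, 0.75, 1, 1.25.
Right endpoints: -1.5, 0, 0.75, 1.75, 3.
f(-1.5) = 19.375, f(0) = -5, f(0.75) = -4.953125, f(1.75) = -9.265625, f(3) = -47.
Sum = Σ Δx_i · f(x_i).
Sum = -69.54296875.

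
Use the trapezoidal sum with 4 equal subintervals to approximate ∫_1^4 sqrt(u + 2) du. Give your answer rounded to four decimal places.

6.3299

Δu = (4 − 1)/4 = 0.75.
f(1) ≈ 1.7321, f(1.75) ≈ 1.9365, f(2.5) ≈ 2.1213, f(3.25) ≈ 2.2913, f(4) ≈ 2.4495.
T_4 = (Δu/2)·[f(u_0) + 2f(u_1) + 2f(u_2) + 2f(u_3) + f(u_4)].
Sum ≈ 6.3299.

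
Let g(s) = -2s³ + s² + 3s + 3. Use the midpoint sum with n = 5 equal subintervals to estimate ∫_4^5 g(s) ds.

-147.58

Δs = (5 − 4)/5 = 0.2.
Midpoints: 4.1, 4.3, 4.5, 4.7, 4.9.
g(4.1) = -105.732, g(4.3) = -124.624, g(4.5) = -145.5, g(4.7) = -168.456, g(4.9) = -193.588.
Sum = Δs · [g(4.1) + g(4.3) + g(4.5) + g(4.7) + g(4.9)].
Sum = -147.58.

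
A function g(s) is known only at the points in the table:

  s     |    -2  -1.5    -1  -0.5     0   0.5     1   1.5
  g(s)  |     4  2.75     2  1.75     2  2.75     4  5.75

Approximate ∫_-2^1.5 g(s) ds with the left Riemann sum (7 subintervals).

9.625

Δs = 0.5.
Sum = 0.5·[4 + 2.75 + 2 + 1.75 + 2 + 2.75 + 4] = 9.625.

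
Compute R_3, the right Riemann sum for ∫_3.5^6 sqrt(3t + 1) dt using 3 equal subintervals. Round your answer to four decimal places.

10.1355

Δt = (6 − 3.5)/3 = 5/6.
Right endpoints: 13/3, 31/6, 6.
f(13/3) ≈ 3.7417, f(31/6) ≈ 4.0620, f(6) ≈ 4.3589.
Sum = Δt · [f(13/3) + f(31/6) + f(6)].
Sum ≈ 10.1355.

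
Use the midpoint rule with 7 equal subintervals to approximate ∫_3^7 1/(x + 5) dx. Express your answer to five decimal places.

0.40535

Δx = (7 − 3)/7 = 4/7.
Midpoints: 23/7, 27/7, 31/7, 5, 39/7, 43/7, 47/7.
f(23/7) = 7/58, f(27/7) = 7/62, f(31/7) = 7/66, f(5) = 0.1, f(39/7) = 7/74, f(43/7) = 7/78, f(47/7) = 7/82.
Sum = Δx · [f(23/7) + f(27/7) + f(31/7) + ...].
Sum ≈ 0.40535.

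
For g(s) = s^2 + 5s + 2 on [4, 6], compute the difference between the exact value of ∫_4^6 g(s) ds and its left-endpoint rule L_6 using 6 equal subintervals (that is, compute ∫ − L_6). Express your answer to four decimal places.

Exact integral: ∫_4^6 g(s) ds ≈ 104.666667.
L_6 ≈ 99.703704.
Error ≈ 104.666667 − 99.703704 ≈ 4.9630.

4.9630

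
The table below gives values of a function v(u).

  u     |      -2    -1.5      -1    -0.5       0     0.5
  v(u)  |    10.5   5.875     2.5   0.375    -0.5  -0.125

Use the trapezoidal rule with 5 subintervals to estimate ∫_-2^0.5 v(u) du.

6.71875

Δu = 0.5.
T_5 = (0.5/2)·[10.5 + 2·5.875 + 2·2.5 + 2·0.375 + 2·(-0.5) + (-0.125)] = 6.71875.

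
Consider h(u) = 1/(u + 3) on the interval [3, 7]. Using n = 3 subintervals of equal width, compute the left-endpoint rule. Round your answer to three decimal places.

0.558

Δu = (7 − 3)/3 = 4/3.
Left endpoints: 3, 13/3, 17/3.
h(3) = 1/6, h(13/3) = 3/22, h(17/3) = 3/26.
Sum = Δu · [h(3) + h(13/3) + h(17/3)].
Sum ≈ 0.558.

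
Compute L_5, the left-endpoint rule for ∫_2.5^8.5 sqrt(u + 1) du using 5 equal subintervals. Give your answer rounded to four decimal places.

14.4160

Δu = (8.5 − 2.5)/5 = 1.2.
Left endpoints: 2.5, 3.7, 4.9, 6.1, 7.3.
f(2.5) ≈ 1.8708, f(3.7) ≈ 2.1679, f(4.9) ≈ 2.4290, f(6.1) ≈ 2.6646, f(7.3) ≈ 2.8810.
Sum = Δu · [f(2.5) + f(3.7) + f(4.9) + f(6.1) + f(7.3)].
Sum ≈ 14.4160.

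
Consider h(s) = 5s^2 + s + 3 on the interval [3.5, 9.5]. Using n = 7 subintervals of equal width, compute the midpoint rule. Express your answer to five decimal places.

1412.66327

Δs = (9.5 − 3.5)/7 = 6/7.
Midpoints: 55/14, 67/14, 79/14, 6.5, 103/14, 115/14, 127/14.
h(55/14) = 16483/196, h(67/14) = 23971/196, h(79/14) = 32899/196, h(6.5) = 220.75, h(103/14) = 55075/196, h(115/14) = 68323/196, h(127/14) = 83011/196.
Sum = Δs · [h(55/14) + h(67/14) + h(79/14) + ...].
Sum ≈ 1412.66327.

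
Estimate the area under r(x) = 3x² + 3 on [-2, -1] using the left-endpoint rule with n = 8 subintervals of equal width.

10.5703125

Δx = (-1 − (-2))/8 = 0.125.
Left endpoints: -2, -1.875, -1.75, -1.625, -1.5, -1.375, -1.25, -1.125.
r(-2) = 15, r(-1.875) = 13.546875, r(-1.75) = 12.1875, r(-1.625) = 10.921875, r(-1.5) = 9.75, r(-1.375) = 8.671875, r(-1.25) = 7.6875, r(-1.125) = 6.796875.
Sum = Δx · [r(-2) + r(-1.875) + r(-1.75) + ...].
Sum = 10.5703125.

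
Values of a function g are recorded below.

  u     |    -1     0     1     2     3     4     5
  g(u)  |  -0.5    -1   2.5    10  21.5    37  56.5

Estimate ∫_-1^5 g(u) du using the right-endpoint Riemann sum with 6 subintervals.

126.5

Δu = 1.
Sum = 1·[(-1) + 2.5 + 10 + 21.5 + 37 + 56.5] = 126.5.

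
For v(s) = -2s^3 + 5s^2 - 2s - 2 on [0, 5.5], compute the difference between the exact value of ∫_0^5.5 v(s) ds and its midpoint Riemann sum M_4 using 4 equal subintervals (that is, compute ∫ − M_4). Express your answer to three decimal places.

-9.965

Exact integral: ∫_0^5.5 v(s) ds ≈ -221.48958.
M_4 ≈ -211.52441.
Error ≈ -221.48958 − (-211.52441) ≈ -9.965.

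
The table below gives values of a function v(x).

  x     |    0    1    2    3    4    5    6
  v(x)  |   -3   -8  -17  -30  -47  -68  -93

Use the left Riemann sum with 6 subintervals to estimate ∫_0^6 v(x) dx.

Δx = 1.
Sum = 1·[(-3) + (-8) + (-17) + (-30) + (-47) + (-68)] = -173.

-173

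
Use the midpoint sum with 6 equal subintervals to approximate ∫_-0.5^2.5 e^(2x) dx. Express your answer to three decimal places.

71.026

Δx = (2.5 − (-0.5))/6 = 0.5.
Midpoints: -0.25, 0.25, 0.75, 1.25, 1.75, 2.25.
f(-0.25) ≈ 0.607, f(0.25) ≈ 1.649, f(0.75) ≈ 4.482, f(1.25) ≈ 12.182, f(1.75) ≈ 33.115, f(2.25) ≈ 90.017.
Sum = Δx · [f(-0.25) + f(0.25) + f(0.75) + ...].
Sum ≈ 71.026.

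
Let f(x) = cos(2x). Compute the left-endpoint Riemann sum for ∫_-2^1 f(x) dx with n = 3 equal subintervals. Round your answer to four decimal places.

Δx = (1 − (-2))/3 = 1.
Left endpoints: -2, -1, 0.
f(-2) ≈ -0.6536, f(-1) ≈ -0.4161, f(0) ≈ 1.0000.
Sum = Δx · [f(-2) + f(-1) + f(0)].
Sum ≈ -0.0698.

-0.0698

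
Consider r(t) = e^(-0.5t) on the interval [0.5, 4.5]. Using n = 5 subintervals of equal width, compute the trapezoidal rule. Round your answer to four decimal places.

1.3647

Δt = (4.5 − 0.5)/5 = 0.8.
r(0.5) ≈ 0.7788, r(1.3) ≈ 0.5220, r(2.1) ≈ 0.3499, r(2.9) ≈ 0.2346, r(3.7) ≈ 0.1572, r(4.5) ≈ 0.1054.
T_5 = (Δt/2)·[r(t_0) + 2r(t_1) + ... + 2r(t_{4}) + r(t_5)].
Sum ≈ 1.3647.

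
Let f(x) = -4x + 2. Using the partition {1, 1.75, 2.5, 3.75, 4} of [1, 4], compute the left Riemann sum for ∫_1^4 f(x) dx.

-18.5

Subinterval widths: 0.75, 0.75, 1.25, 0.25.
Left endpoints: 1, 1.75, 2.5, 3.75.
f(1) = -2, f(1.75) = -5, f(2.5) = -8, f(3.75) = -13.
Sum = Σ Δx_i · f(x_i).
Sum = -18.5.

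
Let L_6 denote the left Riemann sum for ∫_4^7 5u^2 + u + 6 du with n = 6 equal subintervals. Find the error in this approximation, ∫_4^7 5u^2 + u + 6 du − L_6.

41.375

Exact integral: ∫_4^7 f(u) du = 499.5.
L_6 = 458.125.
Error = 499.5 − 458.125 = 41.375.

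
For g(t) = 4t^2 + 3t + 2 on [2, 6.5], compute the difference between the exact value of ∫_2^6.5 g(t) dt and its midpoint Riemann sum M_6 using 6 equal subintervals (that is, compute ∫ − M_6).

Exact integral: ∫_2^6.5 g(t) dt = 421.875.
M_6 = 421.03125.
Error = 421.875 − 421.03125 = 0.84375.

0.84375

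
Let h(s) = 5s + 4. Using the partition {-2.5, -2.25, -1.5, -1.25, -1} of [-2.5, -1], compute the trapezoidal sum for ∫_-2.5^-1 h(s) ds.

-7.125

Subinterval widths: 0.25, 0.75, 0.25, 0.25.
h(-2.5) = -8.5, h(-2.25) = -7.25, h(-1.5) = -3.5, h(-1.25) = -2.25, h(-1) = -1.
On each subinterval the trapezoid contributes (Δs_i/2)·[h(s_{i-1}) + h(s_i)].
Sum = -7.125.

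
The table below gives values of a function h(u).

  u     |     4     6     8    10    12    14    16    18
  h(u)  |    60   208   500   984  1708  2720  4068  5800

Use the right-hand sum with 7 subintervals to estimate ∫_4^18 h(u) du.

31976

Δu = 2.
Sum = 2·[208 + 500 + 984 + 1708 + 2720 + 4068 + 5800] = 31976.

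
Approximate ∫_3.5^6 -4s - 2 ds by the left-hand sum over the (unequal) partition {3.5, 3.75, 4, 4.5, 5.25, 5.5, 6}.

-50

Subinterval widths: 0.25, 0.25, 0.5, 0.75, 0.25, 0.5.
Left endpoints: 3.5, 3.75, 4, 4.5, 5.25, 5.5.
f(3.5) = -16, f(3.75) = -17, f(4) = -18, f(4.5) = -20, f(5.25) = -23, f(5.5) = -24.
Sum = Σ Δs_i · f(s_i).
Sum = -50.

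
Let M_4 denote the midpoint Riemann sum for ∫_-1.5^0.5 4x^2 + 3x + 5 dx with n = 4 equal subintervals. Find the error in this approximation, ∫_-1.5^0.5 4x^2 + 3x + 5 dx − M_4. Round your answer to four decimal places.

Exact integral: ∫_-1.5^0.5 f(x) dx ≈ 11.666667.
M_4 = 11.5.
Error ≈ 11.666667 − 11.5 ≈ 0.1667.

0.1667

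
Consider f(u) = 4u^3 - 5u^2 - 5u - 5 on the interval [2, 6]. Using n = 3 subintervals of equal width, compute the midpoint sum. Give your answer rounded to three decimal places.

807.852

Δu = (6 − 2)/3 = 4/3.
Midpoints: 8/3, 4, 16/3.
f(8/3) = 593/27, f(4) = 151, f(16/3) = 11689/27.
Sum = Δu · [f(8/3) + f(4) + f(16/3)].
Sum ≈ 807.852.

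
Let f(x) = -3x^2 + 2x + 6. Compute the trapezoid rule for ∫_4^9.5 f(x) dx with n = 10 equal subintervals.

-686.956875

Δx = (9.5 − 4)/10 = 0.55.
f(4) = -34, f(4.55) = -47.0075, f(5.1) = -61.83, f(5.65) = -78.4675, f(6.2) = -96.92, f(6.75) = -117.1875, f(7.3) = -139.27, f(7.85) = -163.1675, f(8.4) = -188.88, f(8.95) = -216.4075, f(9.5) = -245.75.
T_10 = (Δx/2)·[f(x_0) + 2f(x_1) + ... + 2f(x_{9}) + f(x_10)].
Sum = -686.956875.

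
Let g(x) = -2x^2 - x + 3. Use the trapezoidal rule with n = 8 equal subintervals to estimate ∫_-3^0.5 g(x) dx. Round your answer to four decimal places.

Δx = (0.5 − (-3))/8 = 0.4375.
g(-3) = -12, g(-2.5625) = -7.5703125, g(-2.125) = -3.90625, g(-1.6875) = -1.0078125, g(-1.25) = 1.125, g(-0.8125) = 2.4921875, g(-0.375) = 3.09375, g(0.0625) = 2.9296875, g(0.5) = 2.
T_8 = (Δx/2)·[g(x_0) + 2g(x_1) + ... + 2g(x_{7}) + g(x_8)].
Sum ≈ -3.4316.

-3.4316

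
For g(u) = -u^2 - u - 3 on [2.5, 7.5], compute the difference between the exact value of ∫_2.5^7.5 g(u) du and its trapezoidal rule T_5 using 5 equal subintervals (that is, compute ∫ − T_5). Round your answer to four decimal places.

0.8333

Exact integral: ∫_2.5^7.5 g(u) du ≈ -175.416667.
T_5 = -176.25.
Error ≈ -175.416667 − (-176.25) ≈ 0.8333.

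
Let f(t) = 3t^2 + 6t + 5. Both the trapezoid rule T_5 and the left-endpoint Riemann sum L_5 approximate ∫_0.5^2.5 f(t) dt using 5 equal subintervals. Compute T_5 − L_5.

T_5 = 43.66.
L_5 = 37.66.
T_5 − L_5 = 6.

6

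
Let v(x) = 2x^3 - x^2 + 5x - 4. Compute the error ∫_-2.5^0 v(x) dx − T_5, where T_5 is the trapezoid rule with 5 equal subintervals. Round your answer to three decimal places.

Exact integral: ∫_-2.5^0 v(x) dx ≈ -50.36458.
T_5 = -51.25.
Error ≈ -50.36458 − (-51.25) ≈ 0.885.

0.885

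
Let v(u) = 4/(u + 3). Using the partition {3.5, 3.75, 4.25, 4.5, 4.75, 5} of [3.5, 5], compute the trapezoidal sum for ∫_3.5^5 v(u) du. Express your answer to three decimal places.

0.831

Subinterval widths: 0.25, 0.5, 0.25, 0.25, 0.25.
v(3.5) = 8/13, v(3.75) = 16/27, v(4.25) = 16/29, v(4.5) = 8/15, v(4.75) = 16/31, v(5) = 0.5.
On each subinterval the trapezoid contributes (Δu_i/2)·[v(u_{i-1}) + v(u_i)].
Sum ≈ 0.831.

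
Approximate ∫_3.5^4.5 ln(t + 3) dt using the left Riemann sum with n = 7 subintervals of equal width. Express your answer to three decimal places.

1.935

Δt = (4.5 − 3.5)/7 = 1/7.
Left endpoints: 3.5, 51/14, 53/14, 55/14, 57/14, 59/14, 61/14.
f(3.5) ≈ 1.872, f(51/14) ≈ 1.894, f(53/14) ≈ 1.915, f(55/14) ≈ 1.936, f(57/14) ≈ 1.956, f(59/14) ≈ 1.976, f(61/14) ≈ 1.996.
Sum = Δt · [f(3.5) + f(51/14) + f(53/14) + ...].
Sum ≈ 1.935.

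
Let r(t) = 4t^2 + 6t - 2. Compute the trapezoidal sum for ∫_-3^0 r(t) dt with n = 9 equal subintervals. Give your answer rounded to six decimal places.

3.222222

Δt = (0 − (-3))/9 = 1/3.
r(-3) = 16, r(-8/3) = 94/9, r(-7/3) = 52/9, r(-2) = 2, r(-5/3) = -8/9, r(-4/3) = -26/9, r(-1) = -4, r(-2/3) = -38/9, r(-1/3) = -32/9, r(0) = -2.
T_9 = (Δt/2)·[r(t_0) + 2r(t_1) + ... + 2r(t_{8}) + r(t_9)].
Sum ≈ 3.222222.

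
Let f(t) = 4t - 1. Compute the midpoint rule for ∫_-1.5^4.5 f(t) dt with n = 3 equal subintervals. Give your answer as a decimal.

Δt = (4.5 − (-1.5))/3 = 2.
Midpoints: -0.5, 1.5, 3.5.
f(-0.5) = -3, f(1.5) = 5, f(3.5) = 13.
Sum = Δt · [f(-0.5) + f(1.5) + f(3.5)].
Sum = 30.

30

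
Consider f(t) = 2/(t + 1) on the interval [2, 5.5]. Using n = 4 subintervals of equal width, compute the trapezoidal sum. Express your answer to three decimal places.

Δt = (5.5 − 2)/4 = 0.875.
f(2) = 2/3, f(2.875) = 16/31, f(3.75) = 8/19, f(4.625) = 16/45, f(5.5) = 4/13.
T_4 = (Δt/2)·[f(t_0) + 2f(t_1) + 2f(t_2) + 2f(t_3) + f(t_4)].
Sum ≈ 1.557.

1.557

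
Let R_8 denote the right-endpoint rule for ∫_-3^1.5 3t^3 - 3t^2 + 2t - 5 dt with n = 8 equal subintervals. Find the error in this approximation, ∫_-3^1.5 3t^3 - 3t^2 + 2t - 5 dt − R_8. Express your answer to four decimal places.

Exact integral: ∫_-3^1.5 f(t) dt = -116.578125.
R_8 ≈ -85.036377.
Error ≈ -116.578125 − (-85.036377) ≈ -31.5417.

-31.5417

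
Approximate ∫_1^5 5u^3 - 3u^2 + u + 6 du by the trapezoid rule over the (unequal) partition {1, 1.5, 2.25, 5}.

Subinterval widths: 0.5, 0.75, 2.75.
f(1) = 9, f(1.5) = 17.625, f(2.25) = 50.015625, f(5) = 561.
On each subinterval the trapezoid contributes (Δu_i/2)·[f(u_{i-1}) + f(u_i)].
Sum = 872.16796875.

872.16796875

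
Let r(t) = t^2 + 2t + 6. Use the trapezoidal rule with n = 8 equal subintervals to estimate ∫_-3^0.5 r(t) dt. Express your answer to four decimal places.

21.4033

Δt = (0.5 − (-3))/8 = 0.4375.
r(-3) = 9, r(-2.5625) = 7.44140625, r(-2.125) = 6.265625, r(-1.6875) = 5.47265625, r(-1.25) = 5.0625, r(-0.8125) = 5.03515625, r(-0.375) = 5.390625, r(0.0625) = 6.12890625, r(0.5) = 7.25.
T_8 = (Δt/2)·[r(t_0) + 2r(t_1) + ... + 2r(t_{7}) + r(t_8)].
Sum ≈ 21.4033.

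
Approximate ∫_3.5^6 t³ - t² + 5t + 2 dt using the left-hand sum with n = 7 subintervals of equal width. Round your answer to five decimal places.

Δt = (6 − 3.5)/7 = 5/14.
Left endpoints: 3.5, 27/7, 59/14, 32/7, 69/14, 37/7, 79/14.
f(3.5) = 50.125, f(27/7) = 21881/343, f(59/14) = 219953/2744, f(32/7) = 34126/343, f(69/14) = 334963/2744, f(37/7) = 50821/343, f(79/14) = 488573/2744.
Sum = Δt · [f(3.5) + f(27/7) + f(59/14) + ...].
Sum ≈ 264.94898.

264.94898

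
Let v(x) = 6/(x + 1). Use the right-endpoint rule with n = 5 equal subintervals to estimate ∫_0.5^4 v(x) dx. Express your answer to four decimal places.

Δx = (4 − 0.5)/5 = 0.7.
Right endpoints: 1.2, 1.9, 2.6, 3.3, 4.
v(1.2) = 30/11, v(1.9) = 60/29, v(2.6) = 5/3, v(3.3) = 60/43, v(4) = 1.2.
Sum = Δx · [v(1.2) + v(1.9) + v(2.6) + v(3.3) + v(4)].
Sum ≈ 6.3408.

6.3408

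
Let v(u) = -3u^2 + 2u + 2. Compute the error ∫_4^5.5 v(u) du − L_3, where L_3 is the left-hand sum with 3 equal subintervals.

Exact integral: ∫_4^5.5 v(u) du = -85.125.
L_3 = -75.375.
Error = -85.125 − (-75.375) = -9.75.

-9.75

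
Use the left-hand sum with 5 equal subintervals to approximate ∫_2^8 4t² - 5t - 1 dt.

395.76

Δt = (8 − 2)/5 = 1.2.
Left endpoints: 2, 3.2, 4.4, 5.6, 6.8.
f(2) = 5, f(3.2) = 23.96, f(4.4) = 54.44, f(5.6) = 96.44, f(6.8) = 149.96.
Sum = Δt · [f(2) + f(3.2) + f(4.4) + f(5.6) + f(6.8)].
Sum = 395.76.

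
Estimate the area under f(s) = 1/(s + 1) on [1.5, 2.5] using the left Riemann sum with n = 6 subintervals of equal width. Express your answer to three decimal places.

0.346

Δs = (2.5 − 1.5)/6 = 1/6.
Left endpoints: 1.5, 5/3, 11/6, 2, 13/6, 7/3.
f(1.5) = 0.4, f(5/3) = 0.375, f(11/6) = 6/17, f(2) = 1/3, f(13/6) = 6/19, f(7/3) = 0.3.
Sum = Δs · [f(1.5) + f(5/3) + f(11/6) + ...].
Sum ≈ 0.346.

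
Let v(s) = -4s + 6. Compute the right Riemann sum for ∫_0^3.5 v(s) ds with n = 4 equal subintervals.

-9.625

Δs = (3.5 − 0)/4 = 0.875.
Right endpoints: 0.875, 1.75, 2.625, 3.5.
v(0.875) = 2.5, v(1.75) = -1, v(2.625) = -4.5, v(3.5) = -8.
Sum = Δs · [v(0.875) + v(1.75) + v(2.625) + v(3.5)].
Sum = -9.625.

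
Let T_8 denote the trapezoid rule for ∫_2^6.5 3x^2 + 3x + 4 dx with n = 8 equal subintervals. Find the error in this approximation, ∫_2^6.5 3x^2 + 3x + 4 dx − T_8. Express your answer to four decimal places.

-0.7119

Exact integral: ∫_2^6.5 f(x) dx = 342.
T_8 ≈ 342.711914.
Error ≈ 342 − 342.711914 ≈ -0.7119.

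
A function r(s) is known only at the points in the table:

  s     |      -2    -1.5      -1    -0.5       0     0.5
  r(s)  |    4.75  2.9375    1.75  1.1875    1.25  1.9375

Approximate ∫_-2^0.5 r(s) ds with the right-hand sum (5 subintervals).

Δs = 0.5.
Sum = 0.5·[2.9375 + 1.75 + 1.1875 + 1.25 + 1.9375] = 4.53125.

4.53125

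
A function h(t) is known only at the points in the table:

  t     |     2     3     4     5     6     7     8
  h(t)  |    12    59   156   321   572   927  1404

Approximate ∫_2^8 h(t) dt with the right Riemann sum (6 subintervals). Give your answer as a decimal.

3439

Δt = 1.
Sum = 1·[59 + 156 + 321 + 572 + 927 + 1404] = 3439.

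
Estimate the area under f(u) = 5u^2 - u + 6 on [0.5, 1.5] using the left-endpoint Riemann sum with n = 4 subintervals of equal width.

9.34375

Δu = (1.5 − 0.5)/4 = 0.25.
Left endpoints: 0.5, 0.75, 1, 1.25.
f(0.5) = 6.75, f(0.75) = 8.0625, f(1) = 10, f(1.25) = 12.5625.
Sum = Δu · [f(0.5) + f(0.75) + f(1) + f(1.25)].
Sum = 9.34375.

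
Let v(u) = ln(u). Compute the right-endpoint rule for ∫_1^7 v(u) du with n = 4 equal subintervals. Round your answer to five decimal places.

Δu = (7 − 1)/4 = 1.5.
Right endpoints: 2.5, 4, 5.5, 7.
v(2.5) ≈ 0.91629, v(4) ≈ 1.38629, v(5.5) ≈ 1.70475, v(7) ≈ 1.94591.
Sum = Δu · [v(2.5) + v(4) + v(5.5) + v(7)].
Sum ≈ 8.92987.

8.92987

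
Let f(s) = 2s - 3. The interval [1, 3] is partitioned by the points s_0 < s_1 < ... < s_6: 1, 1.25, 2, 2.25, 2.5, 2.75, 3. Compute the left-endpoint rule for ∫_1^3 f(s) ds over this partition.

Subinterval widths: 0.25, 0.75, 0.25, 0.25, 0.25, 0.25.
Left endpoints: 1, 1.25, 2, 2.25, 2.5, 2.75.
f(1) = -1, f(1.25) = -0.5, f(2) = 1, f(2.25) = 1.5, f(2.5) = 2, f(2.75) = 2.5.
Sum = Σ Δs_i · f(s_i).
Sum = 1.125.

1.125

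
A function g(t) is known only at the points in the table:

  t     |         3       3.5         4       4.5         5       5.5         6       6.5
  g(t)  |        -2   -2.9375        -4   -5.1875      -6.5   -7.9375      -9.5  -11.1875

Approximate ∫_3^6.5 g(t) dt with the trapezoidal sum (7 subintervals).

Δt = 0.5.
T_7 = (0.5/2)·[(-2) + 2·(-2.9375) + 2·(-4) + 2·(-5.1875) + 2·(-6.5) + 2·(-7.9375) + 2·(-9.5) + (-11.1875)] = -21.328125.

-21.328125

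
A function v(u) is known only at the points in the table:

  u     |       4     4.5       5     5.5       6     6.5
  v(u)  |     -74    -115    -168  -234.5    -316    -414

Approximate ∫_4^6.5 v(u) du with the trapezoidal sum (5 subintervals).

-538.75

Δu = 0.5.
T_5 = (0.5/2)·[(-74) + 2·(-115) + 2·(-168) + 2·(-234.5) + 2·(-316) + (-414)] = -538.75.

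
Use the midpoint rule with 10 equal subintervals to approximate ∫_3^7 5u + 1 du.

104

Δu = (7 − 3)/10 = 0.4.
Midpoints: 3.2, 3.6, 4, 4.4, 4.8, 5.2, 5.6, 6, 6.4, 6.8.
f(3.2) = 17, f(3.6) = 19, f(4) = 21, f(4.4) = 23, f(4.8) = 25, f(5.2) = 27, f(5.6) = 29, f(6) = 31, f(6.4) = 33, f(6.8) = 35.
Sum = Δu · [f(3.2) + f(3.6) + f(4) + ...].
Sum = 104.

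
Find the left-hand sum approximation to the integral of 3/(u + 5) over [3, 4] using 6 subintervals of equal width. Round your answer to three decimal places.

0.357

Δu = (4 − 3)/6 = 1/6.
Left endpoints: 3, 19/6, 10/3, 3.5, 11/3, 23/6.
f(3) = 0.375, f(19/6) = 18/49, f(10/3) = 0.36, f(3.5) = 6/17, f(11/3) = 9/26, f(23/6) = 18/53.
Sum = Δu · [f(3) + f(19/6) + f(10/3) + ...].
Sum ≈ 0.357.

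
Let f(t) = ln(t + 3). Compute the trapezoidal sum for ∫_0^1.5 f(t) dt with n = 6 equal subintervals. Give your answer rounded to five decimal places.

Δt = (1.5 − 0)/6 = 0.25.
f(0) ≈ 1.09861, f(0.25) ≈ 1.17865, f(0.5) ≈ 1.25276, f(0.75) ≈ 1.32176, f(1) ≈ 1.38629, f(1.25) ≈ 1.44692, f(1.5) ≈ 1.50408.
T_6 = (Δt/2)·[f(t_0) + 2f(t_1) + ... + 2f(t_{5}) + f(t_6)].
Sum ≈ 1.97193.

1.97193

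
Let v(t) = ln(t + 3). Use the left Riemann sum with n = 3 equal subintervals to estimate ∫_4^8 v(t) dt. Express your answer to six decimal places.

Δt = (8 − 4)/3 = 4/3.
Left endpoints: 4, 16/3, 20/3.
v(4) ≈ 1.945910, v(16/3) ≈ 2.120264, v(20/3) ≈ 2.268684.
Sum = Δt · [v(4) + v(16/3) + v(20/3)].
Sum ≈ 8.446476.

8.446476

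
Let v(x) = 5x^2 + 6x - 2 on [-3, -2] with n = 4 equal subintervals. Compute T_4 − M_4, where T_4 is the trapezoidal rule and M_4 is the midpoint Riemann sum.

T_4 = 14.71875.
M_4 = 14.640625.
T_4 − M_4 = 0.078125.

0.078125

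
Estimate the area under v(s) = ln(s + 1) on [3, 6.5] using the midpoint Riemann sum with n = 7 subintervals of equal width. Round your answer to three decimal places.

Δs = (6.5 − 3)/7 = 0.5.
Midpoints: 3.25, 3.75, 4.25, 4.75, 5.25, 5.75, 6.25.
v(3.25) ≈ 1.447, v(3.75) ≈ 1.558, v(4.25) ≈ 1.658, v(4.75) ≈ 1.749, v(5.25) ≈ 1.833, v(5.75) ≈ 1.910, v(6.25) ≈ 1.981.
Sum = Δs · [v(3.25) + v(3.75) + v(4.25) + ...].
Sum ≈ 6.068.

6.068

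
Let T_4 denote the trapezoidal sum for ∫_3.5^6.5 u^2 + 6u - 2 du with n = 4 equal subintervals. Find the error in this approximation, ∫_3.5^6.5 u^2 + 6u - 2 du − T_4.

Exact integral: ∫_3.5^6.5 f(u) du = 161.25.
T_4 = 161.53125.
Error = 161.25 − 161.53125 = -0.28125.

-0.28125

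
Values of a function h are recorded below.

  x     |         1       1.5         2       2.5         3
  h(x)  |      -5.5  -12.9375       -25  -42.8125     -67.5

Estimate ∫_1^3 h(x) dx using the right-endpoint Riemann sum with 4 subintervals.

Δx = 0.5.
Sum = 0.5·[(-12.9375) + (-25) + (-42.8125) + (-67.5)] = -74.125.

-74.125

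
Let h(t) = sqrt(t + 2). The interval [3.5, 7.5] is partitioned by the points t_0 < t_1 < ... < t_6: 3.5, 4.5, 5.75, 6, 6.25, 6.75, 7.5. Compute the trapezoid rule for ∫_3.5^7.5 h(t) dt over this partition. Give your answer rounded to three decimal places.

10.918

Subinterval widths: 1, 1.25, 0.25, 0.25, 0.5, 0.75.
h(3.5) ≈ 2.345, h(4.5) ≈ 2.550, h(5.75) ≈ 2.784, h(6) ≈ 2.828, h(6.25) ≈ 2.872, h(6.75) ≈ 2.958, h(7.5) ≈ 3.082.
On each subinterval the trapezoid contributes (Δt_i/2)·[h(t_{i-1}) + h(t_i)].
Sum ≈ 10.918.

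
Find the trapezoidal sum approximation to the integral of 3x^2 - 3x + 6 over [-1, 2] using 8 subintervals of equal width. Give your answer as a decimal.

Δx = (2 − (-1))/8 = 0.375.
f(-1) = 12, f(-0.625) = 9.046875, f(-0.25) = 6.9375, f(0.125) = 5.671875, f(0.5) = 5.25, f(0.875) = 5.671875, f(1.25) = 6.9375, f(1.625) = 9.046875, f(2) = 12.
T_8 = (Δx/2)·[f(x_0) + 2f(x_1) + ... + 2f(x_{7}) + f(x_8)].
Sum = 22.7109375.

22.7109375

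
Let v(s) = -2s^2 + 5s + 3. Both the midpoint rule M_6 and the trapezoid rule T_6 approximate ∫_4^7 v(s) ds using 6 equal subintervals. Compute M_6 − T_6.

0.375

M_6 = -94.375.
T_6 = -94.75.
M_6 − T_6 = 0.375.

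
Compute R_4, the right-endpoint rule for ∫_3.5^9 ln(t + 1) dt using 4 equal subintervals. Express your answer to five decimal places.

Δt = (9 − 3.5)/4 = 1.375.
Right endpoints: 4.875, 6.25, 7.625, 9.
f(4.875) ≈ 1.77071, f(6.25) ≈ 1.98100, f(7.625) ≈ 2.15466, f(9) ≈ 2.30259.
Sum = Δt · [f(4.875) + f(6.25) + f(7.625) + f(9)].
Sum ≈ 11.28732.

11.28732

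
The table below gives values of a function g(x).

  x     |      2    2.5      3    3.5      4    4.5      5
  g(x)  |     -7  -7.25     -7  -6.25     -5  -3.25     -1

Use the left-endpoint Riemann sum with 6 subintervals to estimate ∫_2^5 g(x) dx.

Δx = 0.5.
Sum = 0.5·[(-7) + (-7.25) + (-7) + (-6.25) + (-5) + (-3.25)] = -17.875.

-17.875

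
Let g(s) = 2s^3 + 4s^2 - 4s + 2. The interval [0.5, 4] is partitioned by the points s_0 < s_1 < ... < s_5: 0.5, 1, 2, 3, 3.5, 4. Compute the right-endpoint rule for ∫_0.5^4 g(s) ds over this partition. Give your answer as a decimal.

Subinterval widths: 0.5, 1, 1, 0.5, 0.5.
Right endpoints: 1, 2, 3, 3.5, 4.
g(1) = 4, g(2) = 26, g(3) = 80, g(3.5) = 122.75, g(4) = 178.
Sum = Σ Δs_i · g(s_i).
Sum = 258.375.

258.375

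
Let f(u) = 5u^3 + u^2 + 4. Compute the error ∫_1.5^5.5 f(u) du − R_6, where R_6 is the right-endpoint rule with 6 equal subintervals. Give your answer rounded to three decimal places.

-296.852

Exact integral: ∫_1.5^5.5 f(u) du ≈ 1207.83333.
R_6 ≈ 1504.68519.
Error ≈ 1207.83333 − 1504.68519 ≈ -296.852.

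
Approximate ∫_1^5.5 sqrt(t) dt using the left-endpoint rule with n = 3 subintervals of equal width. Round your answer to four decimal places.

Δt = (5.5 − 1)/3 = 1.5.
Left endpoints: 1, 2.5, 4.
f(1) ≈ 1.0000, f(2.5) ≈ 1.5811, f(4) ≈ 2.0000.
Sum = Δt · [f(1) + f(2.5) + f(4)].
Sum ≈ 6.8717.

6.8717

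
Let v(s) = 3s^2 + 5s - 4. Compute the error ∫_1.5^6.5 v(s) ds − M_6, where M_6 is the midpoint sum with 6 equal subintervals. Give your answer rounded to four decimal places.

Exact integral: ∫_1.5^6.5 v(s) ds = 351.25.
M_6 ≈ 350.381944.
Error ≈ 351.25 − 350.381944 ≈ 0.8681.

0.8681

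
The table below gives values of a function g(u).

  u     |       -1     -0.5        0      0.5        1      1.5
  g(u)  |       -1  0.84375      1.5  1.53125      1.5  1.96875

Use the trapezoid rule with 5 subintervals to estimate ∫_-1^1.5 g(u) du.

2.9296875

Δu = 0.5.
T_5 = (0.5/2)·[(-1) + 2·0.84375 + 2·1.5 + 2·1.53125 + 2·1.5 + 1.96875] = 2.9296875.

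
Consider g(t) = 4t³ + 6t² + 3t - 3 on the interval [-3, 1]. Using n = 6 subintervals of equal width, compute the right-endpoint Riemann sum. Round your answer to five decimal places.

-24.44444

Δt = (1 − (-3))/6 = 2/3.
Right endpoints: -7/3, -5/3, -1, -1/3, 1/3, 1.
g(-7/3) = -760/27, g(-5/3) = -266/27, g(-1) = -4, g(-1/3) = -94/27, g(1/3) = -32/27, g(1) = 10.
Sum = Δt · [g(-7/3) + g(-5/3) + g(-1) + ...].
Sum ≈ -24.44444.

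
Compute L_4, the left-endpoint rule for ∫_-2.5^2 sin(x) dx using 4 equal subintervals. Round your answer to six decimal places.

Δx = (2 − (-2.5))/4 = 1.125.
Left endpoints: -2.5, -1.375, -0.25, 0.875.
f(-2.5) ≈ -0.598472, f(-1.375) ≈ -0.980893, f(-0.25) ≈ -0.247404, f(0.875) ≈ 0.767544.
Sum = Δx · [f(-2.5) + f(-1.375) + f(-0.25) + f(0.875)].
Sum ≈ -1.191629.

-1.191629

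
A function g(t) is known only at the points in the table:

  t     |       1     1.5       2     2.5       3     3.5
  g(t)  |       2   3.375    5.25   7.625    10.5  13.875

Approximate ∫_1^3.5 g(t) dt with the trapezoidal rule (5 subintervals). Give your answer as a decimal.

17.34375

Δt = 0.5.
T_5 = (0.5/2)·[2 + 2·3.375 + 2·5.25 + 2·7.625 + 2·10.5 + 13.875] = 17.34375.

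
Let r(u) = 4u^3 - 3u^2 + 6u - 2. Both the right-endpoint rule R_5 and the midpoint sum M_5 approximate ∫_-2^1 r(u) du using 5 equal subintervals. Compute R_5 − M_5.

16.47

R_5 = -21.72.
M_5 = -38.19.
R_5 − M_5 = 16.47.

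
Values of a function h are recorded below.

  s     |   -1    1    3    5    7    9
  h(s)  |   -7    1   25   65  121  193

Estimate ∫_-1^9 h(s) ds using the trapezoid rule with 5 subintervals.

610

Δs = 2.
T_5 = (2/2)·[(-7) + 2·1 + 2·25 + 2·65 + 2·121 + 193] = 610.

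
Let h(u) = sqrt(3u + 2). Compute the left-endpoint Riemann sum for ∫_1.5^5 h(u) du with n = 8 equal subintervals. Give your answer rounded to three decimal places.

Δu = (5 − 1.5)/8 = 0.4375.
Left endpoints: 1.5, 1.9375, 2.375, 2.8125, 3.25, 3.6875, 4.125, 4.5625.
h(1.5) ≈ 2.550, h(1.9375) ≈ 2.795, h(2.375) ≈ 3.021, h(2.8125) ≈ 3.231, h(3.25) ≈ 3.428, h(3.6875) ≈ 3.614, h(4.125) ≈ 3.791, h(4.5625) ≈ 3.961.
Sum = Δu · [h(1.5) + h(1.9375) + h(2.375) + ...].
Sum ≈ 11.546.

11.546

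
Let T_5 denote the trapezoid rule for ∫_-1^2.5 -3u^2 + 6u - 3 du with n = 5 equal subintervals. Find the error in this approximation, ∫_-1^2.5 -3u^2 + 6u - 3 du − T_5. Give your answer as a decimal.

Exact integral: ∫_-1^2.5 f(u) du = -11.375.
T_5 = -12.2325.
Error = -11.375 − (-12.2325) = 0.8575.

0.8575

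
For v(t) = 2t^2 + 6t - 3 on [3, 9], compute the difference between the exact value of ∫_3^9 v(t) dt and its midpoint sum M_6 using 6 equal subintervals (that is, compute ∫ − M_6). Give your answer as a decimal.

Exact integral: ∫_3^9 v(t) dt = 666.
M_6 = 665.
Error = 666 − 665 = 1.

1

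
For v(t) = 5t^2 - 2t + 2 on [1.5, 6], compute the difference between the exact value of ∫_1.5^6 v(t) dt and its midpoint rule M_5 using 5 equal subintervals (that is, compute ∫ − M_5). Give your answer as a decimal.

Exact integral: ∫_1.5^6 v(t) dt = 329.625.
M_5 = 328.10625.
Error = 329.625 − 328.10625 = 1.51875.

1.51875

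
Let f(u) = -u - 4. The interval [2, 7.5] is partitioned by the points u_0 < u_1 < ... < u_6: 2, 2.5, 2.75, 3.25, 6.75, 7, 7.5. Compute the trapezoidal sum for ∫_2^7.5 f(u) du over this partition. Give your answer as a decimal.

-48.125

Subinterval widths: 0.5, 0.25, 0.5, 3.5, 0.25, 0.5.
f(2) = -6, f(2.5) = -6.5, f(2.75) = -6.75, f(3.25) = -7.25, f(6.75) = -10.75, f(7) = -11, f(7.5) = -11.5.
On each subinterval the trapezoid contributes (Δu_i/2)·[f(u_{i-1}) + f(u_i)].
Sum = -48.125.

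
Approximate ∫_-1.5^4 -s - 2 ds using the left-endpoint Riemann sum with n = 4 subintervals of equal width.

Δs = (4 − (-1.5))/4 = 1.375.
Left endpoints: -1.5, -0.125, 1.25, 2.625.
f(-1.5) = -0.5, f(-0.125) = -1.875, f(1.25) = -3.25, f(2.625) = -4.625.
Sum = Δs · [f(-1.5) + f(-0.125) + f(1.25) + f(2.625)].
Sum = -14.09375.

-14.09375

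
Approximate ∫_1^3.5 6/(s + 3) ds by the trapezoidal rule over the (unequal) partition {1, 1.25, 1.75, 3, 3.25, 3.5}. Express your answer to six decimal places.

Subinterval widths: 0.25, 0.5, 1.25, 0.25, 0.25.
f(1) = 1.5, f(1.25) = 24/17, f(1.75) = 24/19, f(3) = 1, f(3.25) = 0.96, f(3.5) = 12/13.
On each subinterval the trapezoid contributes (Δs_i/2)·[f(s_{i-1}) + f(s_i)].
Sum ≈ 2.927560.

2.927560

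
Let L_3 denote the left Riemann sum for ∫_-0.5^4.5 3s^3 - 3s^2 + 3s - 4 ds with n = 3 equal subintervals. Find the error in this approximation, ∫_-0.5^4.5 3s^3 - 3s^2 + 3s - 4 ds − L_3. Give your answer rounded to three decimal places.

Exact integral: ∫_-0.5^4.5 f(s) ds = 226.25.
L_3 ≈ 70.34722.
Error ≈ 226.25 − 70.34722 ≈ 155.903.

155.903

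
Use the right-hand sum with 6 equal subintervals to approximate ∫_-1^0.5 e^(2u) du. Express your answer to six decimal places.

Δu = (0.5 − (-1))/6 = 0.25.
Right endpoints: -0.75, -0.5, -0.25, 0, 0.25, 0.5.
f(-0.75) ≈ 0.223130, f(-0.5) ≈ 0.367879, f(-0.25) ≈ 0.606531, f(0) ≈ 1.000000, f(0.25) ≈ 1.648721, f(0.5) ≈ 2.718282.
Sum = Δu · [f(-0.75) + f(-0.5) + f(-0.25) + ...].
Sum ≈ 1.641136.

1.641136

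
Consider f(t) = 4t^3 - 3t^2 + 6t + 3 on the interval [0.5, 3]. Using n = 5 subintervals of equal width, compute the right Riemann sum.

Δt = (3 − 0.5)/5 = 0.5.
Right endpoints: 1, 1.5, 2, 2.5, 3.
f(1) = 10, f(1.5) = 18.75, f(2) = 35, f(2.5) = 61.75, f(3) = 102.
Sum = Δt · [f(1) + f(1.5) + f(2) + f(2.5) + f(3)].
Sum = 113.75.

113.75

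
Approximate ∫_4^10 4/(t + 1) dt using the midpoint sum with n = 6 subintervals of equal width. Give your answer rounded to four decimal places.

3.1486

Δt = (10 − 4)/6 = 1.
Midpoints: 4.5, 5.5, 6.5, 7.5, 8.5, 9.5.
f(4.5) = 8/11, f(5.5) = 8/13, f(6.5) = 8/15, f(7.5) = 8/17, f(8.5) = 8/19, f(9.5) = 8/21.
Sum = Δt · [f(4.5) + f(5.5) + f(6.5) + ...].
Sum ≈ 3.1486.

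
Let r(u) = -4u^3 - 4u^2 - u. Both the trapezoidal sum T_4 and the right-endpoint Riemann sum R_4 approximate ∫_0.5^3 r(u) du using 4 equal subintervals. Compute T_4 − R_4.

45.3125

T_4 = -125.21484375.
R_4 = -170.52734375.
T_4 − R_4 = 45.3125.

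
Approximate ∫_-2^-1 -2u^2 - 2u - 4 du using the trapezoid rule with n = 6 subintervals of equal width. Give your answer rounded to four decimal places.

-5.6759

Δu = (-1 − (-2))/6 = 1/6.
f(-2) = -8, f(-11/6) = -127/18, f(-5/3) = -56/9, f(-1.5) = -5.5, f(-4/3) = -44/9, f(-7/6) = -79/18, f(-1) = -4.
T_6 = (Δu/2)·[f(u_0) + 2f(u_1) + ... + 2f(u_{5}) + f(u_6)].
Sum ≈ -5.6759.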